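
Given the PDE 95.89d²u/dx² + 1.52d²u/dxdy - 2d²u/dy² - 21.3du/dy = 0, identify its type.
The second-order coefficients are A = 95.89, B = 1.52, C = -2. Since B² - 4AC = 769.4304 > 0, this is a hyperbolic PDE.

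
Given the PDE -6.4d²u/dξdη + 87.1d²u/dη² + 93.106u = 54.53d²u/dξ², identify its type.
Rewriting in standard form: -54.53d²u/dξ² - 6.4d²u/dξdη + 87.1d²u/dη² + 93.106u = 0. The second-order coefficients are A = -54.53, B = -6.4, C = 87.1. Since B² - 4AC = 19039.212 > 0, this is a hyperbolic PDE.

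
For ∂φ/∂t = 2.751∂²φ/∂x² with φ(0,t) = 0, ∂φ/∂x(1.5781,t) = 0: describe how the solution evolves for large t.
φ → 0. Heat escapes through the Dirichlet boundary.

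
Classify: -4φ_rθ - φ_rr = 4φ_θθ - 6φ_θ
Rewriting in standard form: -φ_rr - 4φ_rθ - 4φ_θθ + 6φ_θ = 0. Parabolic (discriminant = 0).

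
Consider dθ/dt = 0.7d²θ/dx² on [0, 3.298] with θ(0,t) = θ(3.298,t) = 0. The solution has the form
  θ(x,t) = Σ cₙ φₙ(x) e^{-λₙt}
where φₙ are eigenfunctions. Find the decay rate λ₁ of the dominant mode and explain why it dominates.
Eigenvalues: λₙ = 0.7n²π²/3.298².
First three modes:
  n=1: λ₁ = 0.7π²/3.298² ≈ 0.635
  n=2: λ₂ = 2.8π²/3.298² ≈ 2.541 (4× faster decay)
  n=3: λ₃ = 6.3π²/3.298² ≈ 5.717 (9× faster decay)
As t → ∞, higher modes decay exponentially faster. The n=1 mode dominates: θ ~ c₁ sin(πx/3.298) e^{-λ₁t}.
Decay rate: λ₁ = 0.7π²/3.298² ≈ 0.635.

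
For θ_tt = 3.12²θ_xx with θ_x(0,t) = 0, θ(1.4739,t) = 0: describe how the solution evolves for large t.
θ oscillates (no decay). Energy is conserved; the solution oscillates indefinitely as standing waves.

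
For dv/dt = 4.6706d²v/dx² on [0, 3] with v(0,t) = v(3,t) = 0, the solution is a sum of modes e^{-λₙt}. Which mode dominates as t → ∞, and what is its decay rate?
Eigenvalues: λₙ = 4.6706n²π²/3².
First three modes:
  n=1: λ₁ = 4.6706π²/3² ≈ 5.122
  n=2: λ₂ = 18.6824π²/3² ≈ 20.488 (4× faster decay)
  n=3: λ₃ = 42.0354π²/3² ≈ 46.097 (9× faster decay)
As t → ∞, higher modes decay exponentially faster. The n=1 mode dominates: v ~ c₁ sin(πx/3) e^{-λ₁t}.
Decay rate: λ₁ = 4.6706π²/3² ≈ 5.122.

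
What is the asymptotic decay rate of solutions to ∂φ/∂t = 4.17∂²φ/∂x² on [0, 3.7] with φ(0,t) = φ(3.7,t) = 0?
Eigenvalues: λₙ = 4.17n²π²/3.7².
First three modes:
  n=1: λ₁ = 4.17π²/3.7² ≈ 3.006
  n=2: λ₂ = 16.68π²/3.7² ≈ 12.025 (4× faster decay)
  n=3: λ₃ = 37.53π²/3.7² ≈ 27.057 (9× faster decay)
As t → ∞, higher modes decay exponentially faster. The n=1 mode dominates: φ ~ c₁ sin(πx/3.7) e^{-λ₁t}.
Decay rate: λ₁ = 4.17π²/3.7² ≈ 3.006.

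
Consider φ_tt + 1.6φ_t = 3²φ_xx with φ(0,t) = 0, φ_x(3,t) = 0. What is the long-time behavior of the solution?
As t → ∞, φ → 0. Damping (γ=1.6) dissipates energy; oscillations decay exponentially.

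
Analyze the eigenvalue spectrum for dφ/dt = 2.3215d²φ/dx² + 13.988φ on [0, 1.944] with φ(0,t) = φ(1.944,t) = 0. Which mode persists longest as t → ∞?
Eigenvalues: λₙ = 2.3215n²π²/1.944² - 13.988.
First three modes:
  n=1: λ₁ = 2.3215π²/1.944² - 13.988 ≈ -7.925
  n=2: λ₂ = 9.286π²/1.944² - 13.988 ≈ 10.263
  n=3: λ₃ = 20.8935π²/1.944² - 13.988 ≈ 40.578
Since 2.3215π²/1.944² ≈ 6.063 < 13.988, λ₁ < 0.
The n=1 mode grows fastest (−λₙ is largest for n=1) → dominates.
Asymptotic: φ ~ c₁ sin(πx/1.944) e^{7.925t} (exponential growth at rate −λ₁ ≈ 7.925).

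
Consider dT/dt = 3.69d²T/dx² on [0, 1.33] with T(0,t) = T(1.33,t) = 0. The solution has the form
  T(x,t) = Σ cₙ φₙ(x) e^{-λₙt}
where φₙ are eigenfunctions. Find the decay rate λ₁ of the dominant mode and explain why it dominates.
Eigenvalues: λₙ = 3.69n²π²/1.33².
First three modes:
  n=1: λ₁ = 3.69π²/1.33² ≈ 20.588
  n=2: λ₂ = 14.76π²/1.33² ≈ 82.354 (4× faster decay)
  n=3: λ₃ = 33.21π²/1.33² ≈ 185.296 (9× faster decay)
As t → ∞, higher modes decay exponentially faster. The n=1 mode dominates: T ~ c₁ sin(πx/1.33) e^{-λ₁t}.
Decay rate: λ₁ = 3.69π²/1.33² ≈ 20.588.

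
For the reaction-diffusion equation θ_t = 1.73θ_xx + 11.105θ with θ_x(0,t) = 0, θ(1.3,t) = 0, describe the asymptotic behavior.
θ grows unboundedly. Reaction dominates diffusion (r=11.105 > κπ²/(4L²)≈2.53); solution grows exponentially.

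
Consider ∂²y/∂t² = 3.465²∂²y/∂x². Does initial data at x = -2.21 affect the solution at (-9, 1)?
No. The domain of dependence is [-12.465, -5.535], and -2.21 is outside this interval.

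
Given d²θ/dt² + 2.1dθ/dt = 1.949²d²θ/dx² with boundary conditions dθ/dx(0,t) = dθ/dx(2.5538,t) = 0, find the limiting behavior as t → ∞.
θ → constant (steady state). Damping (γ=2.1) dissipates the nonconstant modes; with Neumann BCs the spatial average obeys M''+γM'=0 and tends to a finite limit.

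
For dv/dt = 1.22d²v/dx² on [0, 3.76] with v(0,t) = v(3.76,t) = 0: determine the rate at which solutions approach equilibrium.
Eigenvalues: λₙ = 1.22n²π²/3.76².
First three modes:
  n=1: λ₁ = 1.22π²/3.76² ≈ 0.852
  n=2: λ₂ = 4.88π²/3.76² ≈ 3.407 (4× faster decay)
  n=3: λ₃ = 10.98π²/3.76² ≈ 7.665 (9× faster decay)
As t → ∞, higher modes decay exponentially faster. The n=1 mode dominates: v ~ c₁ sin(πx/3.76) e^{-λ₁t}.
Decay rate: λ₁ = 1.22π²/3.76² ≈ 0.852.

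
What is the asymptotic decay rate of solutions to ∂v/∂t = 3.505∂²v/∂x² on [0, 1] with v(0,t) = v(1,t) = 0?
Eigenvalues: λₙ = 3.505n²π².
First three modes:
  n=1: λ₁ = 3.505π² ≈ 34.593
  n=2: λ₂ = 14.02π² ≈ 138.372 (4× faster decay)
  n=3: λ₃ = 31.545π² ≈ 311.337 (9× faster decay)
As t → ∞, higher modes decay exponentially faster. The n=1 mode dominates: v ~ c₁ sin(πx) e^{-λ₁t}.
Decay rate: λ₁ = 3.505π² ≈ 34.593.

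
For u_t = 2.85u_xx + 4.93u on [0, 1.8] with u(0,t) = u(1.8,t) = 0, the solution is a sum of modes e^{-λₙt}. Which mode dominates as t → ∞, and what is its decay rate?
Eigenvalues: λₙ = 2.85n²π²/1.8² - 4.93.
First three modes:
  n=1: λ₁ = 2.85π²/1.8² - 4.93 ≈ 3.752
  n=2: λ₂ = 11.4π²/1.8² - 4.93 ≈ 29.796
  n=3: λ₃ = 25.65π²/1.8² - 4.93 ≈ 73.204
Since 2.85π²/1.8² ≈ 8.682 > 4.93, all λₙ > 0.
The n=1 mode decays slowest → dominates as t → ∞.
Asymptotic: u ~ c₁ sin(πx/1.8) e^{-λ₁t} with decay rate λ₁ ≈ 3.752.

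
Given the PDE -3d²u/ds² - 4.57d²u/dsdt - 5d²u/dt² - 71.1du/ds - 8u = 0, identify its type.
The second-order coefficients are A = -3, B = -4.57, C = -5. Since B² - 4AC = -39.1151 < 0, this is an elliptic PDE.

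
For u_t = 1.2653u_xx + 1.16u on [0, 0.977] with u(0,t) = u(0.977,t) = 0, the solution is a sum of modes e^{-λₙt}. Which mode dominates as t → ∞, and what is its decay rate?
Eigenvalues: λₙ = 1.2653n²π²/0.977² - 1.16.
First three modes:
  n=1: λ₁ = 1.2653π²/0.977² - 1.16 ≈ 11.923
  n=2: λ₂ = 5.0612π²/0.977² - 1.16 ≈ 51.172
  n=3: λ₃ = 11.3877π²/0.977² - 1.16 ≈ 116.586
Since 1.2653π²/0.977² ≈ 13.083 > 1.16, all λₙ > 0.
The n=1 mode decays slowest → dominates as t → ∞.
Asymptotic: u ~ c₁ sin(πx/0.977) e^{-λ₁t} with decay rate λ₁ ≈ 11.923.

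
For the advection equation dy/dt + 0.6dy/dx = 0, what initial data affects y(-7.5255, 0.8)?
A single point: x = -8.0055. The characteristic through (-7.5255, 0.8) is x - 0.6t = const, so x = -7.5255 - 0.6·0.8 = -8.0055.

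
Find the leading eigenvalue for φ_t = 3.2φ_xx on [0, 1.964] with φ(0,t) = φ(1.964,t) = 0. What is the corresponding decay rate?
Eigenvalues: λₙ = 3.2n²π²/1.964².
First three modes:
  n=1: λ₁ = 3.2π²/1.964² ≈ 8.188
  n=2: λ₂ = 12.8π²/1.964² ≈ 32.751 (4× faster decay)
  n=3: λ₃ = 28.8π²/1.964² ≈ 73.69 (9× faster decay)
As t → ∞, higher modes decay exponentially faster. The n=1 mode dominates: φ ~ c₁ sin(πx/1.964) e^{-λ₁t}.
Decay rate: λ₁ = 3.2π²/1.964² ≈ 8.188.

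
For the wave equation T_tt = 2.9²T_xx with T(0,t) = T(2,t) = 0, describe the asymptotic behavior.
T oscillates (no decay). Energy is conserved; the solution oscillates indefinitely as standing waves.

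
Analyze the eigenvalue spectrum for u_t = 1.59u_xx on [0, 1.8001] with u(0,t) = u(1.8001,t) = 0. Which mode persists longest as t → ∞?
Eigenvalues: λₙ = 1.59n²π²/1.8001².
First three modes:
  n=1: λ₁ = 1.59π²/1.8001² ≈ 4.843
  n=2: λ₂ = 6.36π²/1.8001² ≈ 19.372 (4× faster decay)
  n=3: λ₃ = 14.31π²/1.8001² ≈ 43.586 (9× faster decay)
As t → ∞, higher modes decay exponentially faster. The n=1 mode dominates: u ~ c₁ sin(πx/1.8001) e^{-λ₁t}.
Decay rate: λ₁ = 1.59π²/1.8001² ≈ 4.843.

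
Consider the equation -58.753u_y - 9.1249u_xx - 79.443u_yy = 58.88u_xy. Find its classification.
Rewriting in standard form: -9.1249u_xx - 58.88u_xy - 79.443u_yy - 58.753u_y = 0. Hyperbolic. (A = -9.1249, B = -58.88, C = -79.443 gives B² - 4AC = 567.2166772.)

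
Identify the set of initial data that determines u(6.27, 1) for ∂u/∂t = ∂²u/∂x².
The entire real line. The heat equation has infinite propagation speed: any initial disturbance instantly affects all points (though exponentially small far away).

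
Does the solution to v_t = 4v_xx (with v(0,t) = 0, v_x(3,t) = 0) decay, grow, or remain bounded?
v → 0. Heat escapes through the Dirichlet boundary.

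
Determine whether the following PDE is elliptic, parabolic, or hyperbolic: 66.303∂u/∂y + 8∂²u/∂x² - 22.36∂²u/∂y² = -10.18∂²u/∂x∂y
Rewriting in standard form: 8∂²u/∂x² + 10.18∂²u/∂x∂y - 22.36∂²u/∂y² + 66.303∂u/∂y = 0. Coefficients: A = 8, B = 10.18, C = -22.36. B² - 4AC = 819.1524, which is positive, so the equation is hyperbolic.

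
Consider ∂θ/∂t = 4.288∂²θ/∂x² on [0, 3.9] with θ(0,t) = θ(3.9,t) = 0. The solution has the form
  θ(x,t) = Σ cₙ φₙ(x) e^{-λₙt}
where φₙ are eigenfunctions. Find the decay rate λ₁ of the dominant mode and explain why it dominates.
Eigenvalues: λₙ = 4.288n²π²/3.9².
First three modes:
  n=1: λ₁ = 4.288π²/3.9² ≈ 2.782
  n=2: λ₂ = 17.152π²/3.9² ≈ 11.13 (4× faster decay)
  n=3: λ₃ = 38.592π²/3.9² ≈ 25.042 (9× faster decay)
As t → ∞, higher modes decay exponentially faster. The n=1 mode dominates: θ ~ c₁ sin(πx/3.9) e^{-λ₁t}.
Decay rate: λ₁ = 4.288π²/3.9² ≈ 2.782.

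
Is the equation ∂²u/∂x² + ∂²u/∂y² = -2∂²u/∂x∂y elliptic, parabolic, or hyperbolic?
Rewriting in standard form: ∂²u/∂x² + 2∂²u/∂x∂y + ∂²u/∂y² = 0. Computing B² - 4AC with A = 1, B = 2, C = 1: discriminant = 0 (zero). Answer: parabolic.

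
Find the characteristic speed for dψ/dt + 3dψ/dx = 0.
Speed = 3. Information travels along x - 3t = const (rightward).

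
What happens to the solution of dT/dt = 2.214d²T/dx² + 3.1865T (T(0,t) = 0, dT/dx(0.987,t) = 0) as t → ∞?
T → 0. Diffusion dominates reaction (r=3.1865 < κπ²/(4L²)≈5.61); solution decays.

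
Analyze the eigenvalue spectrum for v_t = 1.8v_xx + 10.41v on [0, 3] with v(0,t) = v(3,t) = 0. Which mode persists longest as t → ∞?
Eigenvalues: λₙ = 1.8n²π²/3² - 10.41.
First three modes:
  n=1: λ₁ = 1.8π²/3² - 10.41 ≈ -8.436
  n=2: λ₂ = 7.2π²/3² - 10.41 ≈ -2.514
  n=3: λ₃ = 16.2π²/3² - 10.41 ≈ 7.355
Since 1.8π²/3² ≈ 1.974 < 10.41, λ₁ < 0.
The n=1 mode grows fastest (−λₙ is largest for n=1) → dominates.
Asymptotic: v ~ c₁ sin(πx/3) e^{8.436t} (exponential growth at rate −λ₁ ≈ 8.436).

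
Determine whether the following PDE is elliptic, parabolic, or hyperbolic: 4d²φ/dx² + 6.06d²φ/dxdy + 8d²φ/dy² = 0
Coefficients: A = 4, B = 6.06, C = 8. B² - 4AC = -91.2764, which is negative, so the equation is elliptic.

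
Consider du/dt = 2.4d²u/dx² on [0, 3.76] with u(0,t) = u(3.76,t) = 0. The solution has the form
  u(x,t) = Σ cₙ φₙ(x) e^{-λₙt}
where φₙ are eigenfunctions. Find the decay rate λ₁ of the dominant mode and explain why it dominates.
Eigenvalues: λₙ = 2.4n²π²/3.76².
First three modes:
  n=1: λ₁ = 2.4π²/3.76² ≈ 1.675
  n=2: λ₂ = 9.6π²/3.76² ≈ 6.702 (4× faster decay)
  n=3: λ₃ = 21.6π²/3.76² ≈ 15.079 (9× faster decay)
As t → ∞, higher modes decay exponentially faster. The n=1 mode dominates: u ~ c₁ sin(πx/3.76) e^{-λ₁t}.
Decay rate: λ₁ = 2.4π²/3.76² ≈ 1.675.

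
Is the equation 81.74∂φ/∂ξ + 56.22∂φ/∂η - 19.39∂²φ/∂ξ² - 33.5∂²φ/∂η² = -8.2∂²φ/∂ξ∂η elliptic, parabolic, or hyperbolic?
Rewriting in standard form: -19.39∂²φ/∂ξ² + 8.2∂²φ/∂ξ∂η - 33.5∂²φ/∂η² + 81.74∂φ/∂ξ + 56.22∂φ/∂η = 0. Computing B² - 4AC with A = -19.39, B = 8.2, C = -33.5: discriminant = -2531.02 (negative). Answer: elliptic.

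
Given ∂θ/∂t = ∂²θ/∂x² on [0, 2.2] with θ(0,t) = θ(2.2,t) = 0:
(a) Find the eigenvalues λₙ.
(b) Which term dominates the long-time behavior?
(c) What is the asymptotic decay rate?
Eigenvalues: λₙ = n²π²/2.2².
First three modes:
  n=1: λ₁ = π²/2.2² ≈ 2.039
  n=2: λ₂ = 4π²/2.2² ≈ 8.157 (4× faster decay)
  n=3: λ₃ = 9π²/2.2² ≈ 18.353 (9× faster decay)
As t → ∞, higher modes decay exponentially faster. The n=1 mode dominates: θ ~ c₁ sin(πx/2.2) e^{-λ₁t}.
Decay rate: λ₁ = π²/2.2² ≈ 2.039.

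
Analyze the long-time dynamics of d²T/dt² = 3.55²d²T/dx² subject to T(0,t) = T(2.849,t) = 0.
Long-time behavior: T oscillates (no decay). Energy is conserved; the solution oscillates indefinitely as standing waves.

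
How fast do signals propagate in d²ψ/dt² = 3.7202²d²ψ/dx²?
Speed = 3.7202. Information travels along characteristics x = x₀ ± 3.7202t.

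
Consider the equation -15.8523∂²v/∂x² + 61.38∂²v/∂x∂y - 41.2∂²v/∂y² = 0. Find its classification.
Hyperbolic. (A = -15.8523, B = 61.38, C = -41.2 gives B² - 4AC = 1155.04536.)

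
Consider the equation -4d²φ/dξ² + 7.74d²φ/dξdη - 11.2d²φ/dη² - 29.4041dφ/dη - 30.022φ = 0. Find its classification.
Elliptic. (A = -4, B = 7.74, C = -11.2 gives B² - 4AC = -119.2924.)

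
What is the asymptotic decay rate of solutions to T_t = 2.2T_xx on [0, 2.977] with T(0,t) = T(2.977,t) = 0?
Eigenvalues: λₙ = 2.2n²π²/2.977².
First three modes:
  n=1: λ₁ = 2.2π²/2.977² ≈ 2.45
  n=2: λ₂ = 8.8π²/2.977² ≈ 9.8 (4× faster decay)
  n=3: λ₃ = 19.8π²/2.977² ≈ 22.05 (9× faster decay)
As t → ∞, higher modes decay exponentially faster. The n=1 mode dominates: T ~ c₁ sin(πx/2.977) e^{-λ₁t}.
Decay rate: λ₁ = 2.2π²/2.977² ≈ 2.45.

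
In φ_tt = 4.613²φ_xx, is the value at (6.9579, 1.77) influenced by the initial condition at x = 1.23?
Yes. The domain of dependence is [-1.20711, 15.12291], and 1.23 ∈ [-1.20711, 15.12291].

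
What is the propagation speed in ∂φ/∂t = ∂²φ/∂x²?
Infinite. The heat equation is parabolic, not hyperbolic, so disturbances propagate instantly.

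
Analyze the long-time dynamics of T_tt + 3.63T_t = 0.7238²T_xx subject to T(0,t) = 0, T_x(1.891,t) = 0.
Long-time behavior: T → 0. Damping (γ=3.63) dissipates energy; oscillations decay exponentially.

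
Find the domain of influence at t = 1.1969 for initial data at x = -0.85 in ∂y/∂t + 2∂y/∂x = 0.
At x = 1.5438. The characteristic carries data from (-0.85, 0) to (1.5438, 1.1969).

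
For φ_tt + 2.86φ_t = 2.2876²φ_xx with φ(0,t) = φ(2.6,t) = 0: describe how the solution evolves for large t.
φ → 0. Damping (γ=2.86) dissipates energy; oscillations decay exponentially.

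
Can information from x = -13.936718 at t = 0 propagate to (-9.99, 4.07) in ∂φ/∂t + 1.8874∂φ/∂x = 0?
No. Only data at x = -17.671718 affects (-9.99, 4.07). Advection has one-way propagation along characteristics.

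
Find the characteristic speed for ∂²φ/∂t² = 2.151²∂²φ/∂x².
Speed = 2.151. Information travels along characteristics x = x₀ ± 2.151t.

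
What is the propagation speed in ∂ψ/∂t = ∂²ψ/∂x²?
Infinite. The heat equation is parabolic, not hyperbolic, so disturbances propagate instantly.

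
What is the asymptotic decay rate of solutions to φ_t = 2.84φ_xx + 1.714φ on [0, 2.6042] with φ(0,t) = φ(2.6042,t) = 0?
Eigenvalues: λₙ = 2.84n²π²/2.6042² - 1.714.
First three modes:
  n=1: λ₁ = 2.84π²/2.6042² - 1.714 ≈ 2.419
  n=2: λ₂ = 11.36π²/2.6042² - 1.714 ≈ 14.818
  n=3: λ₃ = 25.56π²/2.6042² - 1.714 ≈ 35.483
Since 2.84π²/2.6042² ≈ 4.133 > 1.714, all λₙ > 0.
The n=1 mode decays slowest → dominates as t → ∞.
Asymptotic: φ ~ c₁ sin(πx/2.6042) e^{-λ₁t} with decay rate λ₁ ≈ 2.419.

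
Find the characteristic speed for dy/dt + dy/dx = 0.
Speed = 1. Information travels along x - 1t = const (rightward).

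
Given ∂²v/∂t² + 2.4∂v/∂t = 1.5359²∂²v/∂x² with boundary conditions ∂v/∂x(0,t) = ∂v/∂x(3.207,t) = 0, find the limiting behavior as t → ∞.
v → constant (steady state). Damping (γ=2.4) dissipates the nonconstant modes; with Neumann BCs the spatial average obeys M''+γM'=0 and tends to a finite limit.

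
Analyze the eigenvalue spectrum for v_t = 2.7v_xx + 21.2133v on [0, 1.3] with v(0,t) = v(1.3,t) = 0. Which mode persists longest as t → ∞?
Eigenvalues: λₙ = 2.7n²π²/1.3² - 21.2133.
First three modes:
  n=1: λ₁ = 2.7π²/1.3² - 21.2133 ≈ -5.445
  n=2: λ₂ = 10.8π²/1.3² - 21.2133 ≈ 41.859
  n=3: λ₃ = 24.3π²/1.3² - 21.2133 ≈ 120.699
Since 2.7π²/1.3² ≈ 15.768 < 21.2133, λ₁ < 0.
The n=1 mode grows fastest (−λₙ is largest for n=1) → dominates.
Asymptotic: v ~ c₁ sin(πx/1.3) e^{5.445t} (exponential growth at rate −λ₁ ≈ 5.445).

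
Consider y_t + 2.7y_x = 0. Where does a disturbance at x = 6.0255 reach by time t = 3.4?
At x = 15.2055. The characteristic carries data from (6.0255, 0) to (15.2055, 3.4).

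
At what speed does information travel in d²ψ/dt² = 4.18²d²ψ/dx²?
Speed = 4.18. Information travels along characteristics x = x₀ ± 4.18t.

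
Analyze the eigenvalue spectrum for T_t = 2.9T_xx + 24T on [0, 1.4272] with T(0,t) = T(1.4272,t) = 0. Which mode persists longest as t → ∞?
Eigenvalues: λₙ = 2.9n²π²/1.4272² - 24.
First three modes:
  n=1: λ₁ = 2.9π²/1.4272² - 24 ≈ -9.948
  n=2: λ₂ = 11.6π²/1.4272² - 24 ≈ 32.207
  n=3: λ₃ = 26.1π²/1.4272² - 24 ≈ 102.465
Since 2.9π²/1.4272² ≈ 14.052 < 24, λ₁ < 0.
The n=1 mode grows fastest (−λₙ is largest for n=1) → dominates.
Asymptotic: T ~ c₁ sin(πx/1.4272) e^{9.948t} (exponential growth at rate −λ₁ ≈ 9.948).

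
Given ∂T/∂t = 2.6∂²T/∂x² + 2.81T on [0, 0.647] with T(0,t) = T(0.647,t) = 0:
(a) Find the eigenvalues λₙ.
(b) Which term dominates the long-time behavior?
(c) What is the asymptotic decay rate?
Eigenvalues: λₙ = 2.6n²π²/0.647² - 2.81.
First three modes:
  n=1: λ₁ = 2.6π²/0.647² - 2.81 ≈ 58.491
  n=2: λ₂ = 10.4π²/0.647² - 2.81 ≈ 242.392
  n=3: λ₃ = 23.4π²/0.647² - 2.81 ≈ 548.895
Since 2.6π²/0.647² ≈ 61.301 > 2.81, all λₙ > 0.
The n=1 mode decays slowest → dominates as t → ∞.
Asymptotic: T ~ c₁ sin(πx/0.647) e^{-λ₁t} with decay rate λ₁ ≈ 58.491.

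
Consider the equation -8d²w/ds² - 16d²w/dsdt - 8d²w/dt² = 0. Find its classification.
Parabolic. (A = -8, B = -16, C = -8 gives B² - 4AC = 0.)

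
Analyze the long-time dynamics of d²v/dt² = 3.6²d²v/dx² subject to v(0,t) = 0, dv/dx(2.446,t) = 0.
Long-time behavior: v oscillates (no decay). Energy is conserved; the solution oscillates indefinitely as standing waves.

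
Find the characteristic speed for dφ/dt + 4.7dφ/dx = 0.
Speed = 4.7. Information travels along x - 4.7t = const (rightward).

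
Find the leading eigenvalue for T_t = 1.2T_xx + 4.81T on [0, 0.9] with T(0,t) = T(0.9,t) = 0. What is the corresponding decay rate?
Eigenvalues: λₙ = 1.2n²π²/0.9² - 4.81.
First three modes:
  n=1: λ₁ = 1.2π²/0.9² - 4.81 ≈ 9.812
  n=2: λ₂ = 4.8π²/0.9² - 4.81 ≈ 53.677
  n=3: λ₃ = 10.8π²/0.9² - 4.81 ≈ 126.785
Since 1.2π²/0.9² ≈ 14.622 > 4.81, all λₙ > 0.
The n=1 mode decays slowest → dominates as t → ∞.
Asymptotic: T ~ c₁ sin(πx/0.9) e^{-λ₁t} with decay rate λ₁ ≈ 9.812.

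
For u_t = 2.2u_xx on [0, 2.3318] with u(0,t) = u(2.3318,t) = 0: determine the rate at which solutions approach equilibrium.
Eigenvalues: λₙ = 2.2n²π²/2.3318².
First three modes:
  n=1: λ₁ = 2.2π²/2.3318² ≈ 3.993
  n=2: λ₂ = 8.8π²/2.3318² ≈ 15.973 (4× faster decay)
  n=3: λ₃ = 19.8π²/2.3318² ≈ 35.94 (9× faster decay)
As t → ∞, higher modes decay exponentially faster. The n=1 mode dominates: u ~ c₁ sin(πx/2.3318) e^{-λ₁t}.
Decay rate: λ₁ = 2.2π²/2.3318² ≈ 3.993.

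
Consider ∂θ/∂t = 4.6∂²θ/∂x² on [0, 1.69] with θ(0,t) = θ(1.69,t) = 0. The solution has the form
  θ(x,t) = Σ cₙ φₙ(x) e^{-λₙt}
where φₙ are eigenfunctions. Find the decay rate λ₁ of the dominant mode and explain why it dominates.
Eigenvalues: λₙ = 4.6n²π²/1.69².
First three modes:
  n=1: λ₁ = 4.6π²/1.69² ≈ 15.896
  n=2: λ₂ = 18.4π²/1.69² ≈ 63.583 (4× faster decay)
  n=3: λ₃ = 41.4π²/1.69² ≈ 143.063 (9× faster decay)
As t → ∞, higher modes decay exponentially faster. The n=1 mode dominates: θ ~ c₁ sin(πx/1.69) e^{-λ₁t}.
Decay rate: λ₁ = 4.6π²/1.69² ≈ 15.896.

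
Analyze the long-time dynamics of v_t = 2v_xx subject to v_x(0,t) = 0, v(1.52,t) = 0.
Long-time behavior: v → 0. Heat escapes through the Dirichlet boundary.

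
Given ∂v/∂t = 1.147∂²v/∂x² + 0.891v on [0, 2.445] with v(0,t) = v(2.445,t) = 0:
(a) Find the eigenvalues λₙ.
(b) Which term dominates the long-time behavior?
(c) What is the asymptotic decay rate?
Eigenvalues: λₙ = 1.147n²π²/2.445² - 0.891.
First three modes:
  n=1: λ₁ = 1.147π²/2.445² - 0.891 ≈ 1.003
  n=2: λ₂ = 4.588π²/2.445² - 0.891 ≈ 6.684
  n=3: λ₃ = 10.323π²/2.445² - 0.891 ≈ 16.152
Since 1.147π²/2.445² ≈ 1.894 > 0.891, all λₙ > 0.
The n=1 mode decays slowest → dominates as t → ∞.
Asymptotic: v ~ c₁ sin(πx/2.445) e^{-λ₁t} with decay rate λ₁ ≈ 1.003.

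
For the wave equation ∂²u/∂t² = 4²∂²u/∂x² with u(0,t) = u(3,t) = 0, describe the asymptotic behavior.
u oscillates (no decay). Energy is conserved; the solution oscillates indefinitely as standing waves.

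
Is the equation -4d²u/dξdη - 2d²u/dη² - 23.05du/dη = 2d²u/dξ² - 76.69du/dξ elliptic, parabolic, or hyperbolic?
Rewriting in standard form: -2d²u/dξ² - 4d²u/dξdη - 2d²u/dη² + 76.69du/dξ - 23.05du/dη = 0. Computing B² - 4AC with A = -2, B = -4, C = -2: discriminant = 0 (zero). Answer: parabolic.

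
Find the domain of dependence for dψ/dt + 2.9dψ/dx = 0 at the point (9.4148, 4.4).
A single point: x = -3.3452. The characteristic through (9.4148, 4.4) is x - 2.9t = const, so x = 9.4148 - 2.9·4.4 = -3.3452.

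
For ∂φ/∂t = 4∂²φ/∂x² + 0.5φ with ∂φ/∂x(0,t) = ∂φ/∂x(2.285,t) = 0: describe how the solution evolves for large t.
φ grows unboundedly. With Neumann BCs the constant mode has diffusion eigenvalue 0, so any r > 0 makes it grow like e^(0.5t); solution grows exponentially.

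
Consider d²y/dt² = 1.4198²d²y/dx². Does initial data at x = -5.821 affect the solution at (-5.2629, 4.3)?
Yes. The domain of dependence is [-11.36804, 0.84224], and -5.821 ∈ [-11.36804, 0.84224].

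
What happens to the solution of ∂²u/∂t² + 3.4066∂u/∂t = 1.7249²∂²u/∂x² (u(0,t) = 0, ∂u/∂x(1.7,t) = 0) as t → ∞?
u → 0. Damping (γ=3.4066) dissipates energy; oscillations decay exponentially.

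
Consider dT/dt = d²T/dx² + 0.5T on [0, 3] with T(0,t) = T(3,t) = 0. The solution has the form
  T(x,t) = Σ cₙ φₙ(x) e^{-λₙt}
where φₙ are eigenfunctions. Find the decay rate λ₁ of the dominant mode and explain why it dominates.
Eigenvalues: λₙ = n²π²/3² - 0.5.
First three modes:
  n=1: λ₁ = π²/3² - 0.5 ≈ 0.597
  n=2: λ₂ = 4π²/3² - 0.5 ≈ 3.886
  n=3: λ₃ = 9π²/3² - 0.5 ≈ 9.37
Since π²/3² ≈ 1.097 > 0.5, all λₙ > 0.
The n=1 mode decays slowest → dominates as t → ∞.
Asymptotic: T ~ c₁ sin(πx/3) e^{-λ₁t} with decay rate λ₁ ≈ 0.597.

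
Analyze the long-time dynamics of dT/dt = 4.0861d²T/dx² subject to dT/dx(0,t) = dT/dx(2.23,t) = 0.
Long-time behavior: T → constant (steady state). Heat is conserved (no flux at boundaries); solution approaches the spatial average.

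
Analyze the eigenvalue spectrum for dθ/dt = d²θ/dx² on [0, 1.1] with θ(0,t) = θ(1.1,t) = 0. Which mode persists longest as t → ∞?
Eigenvalues: λₙ = n²π²/1.1².
First three modes:
  n=1: λ₁ = π²/1.1² ≈ 8.157
  n=2: λ₂ = 4π²/1.1² ≈ 32.627 (4× faster decay)
  n=3: λ₃ = 9π²/1.1² ≈ 73.41 (9× faster decay)
As t → ∞, higher modes decay exponentially faster. The n=1 mode dominates: θ ~ c₁ sin(πx/1.1) e^{-λ₁t}.
Decay rate: λ₁ = π²/1.1² ≈ 8.157.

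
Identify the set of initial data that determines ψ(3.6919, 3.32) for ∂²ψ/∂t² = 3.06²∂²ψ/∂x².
Domain of dependence: [-6.4673, 13.8511]. Signals travel at speed 3.06, so data within |x - 3.6919| ≤ 3.06·3.32 = 10.1592 can reach the point.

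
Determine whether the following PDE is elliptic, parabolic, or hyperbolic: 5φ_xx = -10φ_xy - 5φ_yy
Rewriting in standard form: 5φ_xx + 10φ_xy + 5φ_yy = 0. Coefficients: A = 5, B = 10, C = 5. B² - 4AC = 0, which is zero, so the equation is parabolic.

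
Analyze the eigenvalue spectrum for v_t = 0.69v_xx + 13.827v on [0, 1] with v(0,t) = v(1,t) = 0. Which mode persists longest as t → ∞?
Eigenvalues: λₙ = 0.69n²π²/1² - 13.827.
First three modes:
  n=1: λ₁ = 0.69π² - 13.827 ≈ -7.017
  n=2: λ₂ = 2.76π² - 13.827 ≈ 13.413
  n=3: λ₃ = 6.21π² - 13.827 ≈ 47.463
Since 0.69π² ≈ 6.81 < 13.827, λ₁ < 0.
The n=1 mode grows fastest (−λₙ is largest for n=1) → dominates.
Asymptotic: v ~ c₁ sin(πx/1) e^{7.017t} (exponential growth at rate −λ₁ ≈ 7.017).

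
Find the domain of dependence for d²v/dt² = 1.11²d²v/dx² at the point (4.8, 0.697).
Domain of dependence: [4.02633, 5.57367]. Signals travel at speed 1.11, so data within |x - 4.8| ≤ 1.11·0.697 = 0.77367 can reach the point.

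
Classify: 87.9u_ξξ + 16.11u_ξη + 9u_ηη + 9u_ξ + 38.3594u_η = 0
Elliptic (discriminant = -2904.8679).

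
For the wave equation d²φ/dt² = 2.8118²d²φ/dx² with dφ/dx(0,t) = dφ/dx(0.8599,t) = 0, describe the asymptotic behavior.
φ oscillates about a mean that drifts linearly in t (generically unbounded; no decay). There is no damping, so the nonconstant modes persist as standing waves (energy conserved, no decay). But with Neumann conditions at both ends the constant mode has eigenvalue 0: the spatial mean M(t) of φ satisfies M'' = 0, so M(t) = M(0) + M'(0)·t. Unless the initial velocity has zero mean (∫φ_t(x,0)dx = 0), the solution grows linearly in t (unbounded, though not exponentially); if it does have zero mean, the solution stays bounded and simply oscillates.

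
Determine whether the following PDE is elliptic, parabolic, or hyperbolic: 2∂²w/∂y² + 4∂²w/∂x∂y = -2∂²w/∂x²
Rewriting in standard form: 2∂²w/∂x² + 4∂²w/∂x∂y + 2∂²w/∂y² = 0. Coefficients: A = 2, B = 4, C = 2. B² - 4AC = 0, which is zero, so the equation is parabolic.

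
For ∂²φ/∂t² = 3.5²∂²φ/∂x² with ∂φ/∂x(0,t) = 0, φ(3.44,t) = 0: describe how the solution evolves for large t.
φ oscillates (no decay). Energy is conserved; the solution oscillates indefinitely as standing waves.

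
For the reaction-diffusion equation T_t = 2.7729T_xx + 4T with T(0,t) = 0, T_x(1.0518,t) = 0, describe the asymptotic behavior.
T → 0. Diffusion dominates reaction (r=4 < κπ²/(4L²)≈6.18); solution decays.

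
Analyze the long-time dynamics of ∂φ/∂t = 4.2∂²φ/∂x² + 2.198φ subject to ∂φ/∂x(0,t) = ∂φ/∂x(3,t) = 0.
Long-time behavior: φ grows unboundedly. With Neumann BCs the constant mode has diffusion eigenvalue 0, so any r > 0 makes it grow like e^(2.198t); solution grows exponentially.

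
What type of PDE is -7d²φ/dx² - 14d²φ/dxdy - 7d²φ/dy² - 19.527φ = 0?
With A = -7, B = -14, C = -7, the discriminant is 0. This is a parabolic PDE.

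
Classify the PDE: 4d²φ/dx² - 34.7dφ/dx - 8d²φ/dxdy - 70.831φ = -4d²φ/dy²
Rewriting in standard form: 4d²φ/dx² - 8d²φ/dxdy + 4d²φ/dy² - 34.7dφ/dx - 70.831φ = 0. A = 4, B = -8, C = 4. Discriminant B² - 4AC = 0. Since 0 = 0, parabolic.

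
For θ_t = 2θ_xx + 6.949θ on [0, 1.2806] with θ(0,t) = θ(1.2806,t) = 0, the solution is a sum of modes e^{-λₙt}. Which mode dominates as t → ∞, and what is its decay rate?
Eigenvalues: λₙ = 2n²π²/1.2806² - 6.949.
First three modes:
  n=1: λ₁ = 2π²/1.2806² - 6.949 ≈ 5.088
  n=2: λ₂ = 8π²/1.2806² - 6.949 ≈ 41.197
  n=3: λ₃ = 18π²/1.2806² - 6.949 ≈ 101.38
Since 2π²/1.2806² ≈ 12.037 > 6.949, all λₙ > 0.
The n=1 mode decays slowest → dominates as t → ∞.
Asymptotic: θ ~ c₁ sin(πx/1.2806) e^{-λ₁t} with decay rate λ₁ ≈ 5.088.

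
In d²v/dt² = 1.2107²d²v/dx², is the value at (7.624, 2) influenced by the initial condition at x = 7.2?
Yes. The domain of dependence is [5.2026, 10.0454], and 7.2 ∈ [5.2026, 10.0454].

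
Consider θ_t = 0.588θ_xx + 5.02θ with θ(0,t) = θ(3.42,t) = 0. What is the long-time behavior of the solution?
As t → ∞, θ grows unboundedly. Reaction dominates diffusion (r=5.02 > κπ²/L²≈0.5); solution grows exponentially.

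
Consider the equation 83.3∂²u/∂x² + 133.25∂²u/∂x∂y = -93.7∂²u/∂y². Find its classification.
Rewriting in standard form: 83.3∂²u/∂x² + 133.25∂²u/∂x∂y + 93.7∂²u/∂y² = 0. Elliptic. (A = 83.3, B = 133.25, C = 93.7 gives B² - 4AC = -13465.2775.)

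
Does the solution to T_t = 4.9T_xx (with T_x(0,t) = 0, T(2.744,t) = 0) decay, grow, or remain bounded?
T → 0. Heat escapes through the Dirichlet boundary.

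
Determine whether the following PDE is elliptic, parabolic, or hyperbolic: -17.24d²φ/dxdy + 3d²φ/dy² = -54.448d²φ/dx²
Rewriting in standard form: 54.448d²φ/dx² - 17.24d²φ/dxdy + 3d²φ/dy² = 0. Coefficients: A = 54.448, B = -17.24, C = 3. B² - 4AC = -356.1584, which is negative, so the equation is elliptic.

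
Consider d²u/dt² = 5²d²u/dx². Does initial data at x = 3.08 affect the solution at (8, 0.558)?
No. The domain of dependence is [5.21, 10.79], and 3.08 is outside this interval.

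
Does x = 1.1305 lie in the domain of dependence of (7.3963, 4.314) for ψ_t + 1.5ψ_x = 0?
No. Only data at x = 0.9253 affects (7.3963, 4.314). Advection has one-way propagation along characteristics.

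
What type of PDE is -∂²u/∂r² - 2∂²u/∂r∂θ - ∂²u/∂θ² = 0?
With A = -1, B = -2, C = -1, the discriminant is 0. This is a parabolic PDE.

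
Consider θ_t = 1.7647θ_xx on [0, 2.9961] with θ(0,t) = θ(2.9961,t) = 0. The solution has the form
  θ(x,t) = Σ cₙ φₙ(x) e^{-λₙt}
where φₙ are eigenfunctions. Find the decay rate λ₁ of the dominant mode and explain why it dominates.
Eigenvalues: λₙ = 1.7647n²π²/2.9961².
First three modes:
  n=1: λ₁ = 1.7647π²/2.9961² ≈ 1.94
  n=2: λ₂ = 7.0588π²/2.9961² ≈ 7.761 (4× faster decay)
  n=3: λ₃ = 15.8823π²/2.9961² ≈ 17.462 (9× faster decay)
As t → ∞, higher modes decay exponentially faster. The n=1 mode dominates: θ ~ c₁ sin(πx/2.9961) e^{-λ₁t}.
Decay rate: λ₁ = 1.7647π²/2.9961² ≈ 1.94.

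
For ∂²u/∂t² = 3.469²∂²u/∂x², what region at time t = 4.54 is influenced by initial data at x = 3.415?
Domain of influence: [-12.33426, 19.16426]. Data at x = 3.415 spreads outward at speed 3.469.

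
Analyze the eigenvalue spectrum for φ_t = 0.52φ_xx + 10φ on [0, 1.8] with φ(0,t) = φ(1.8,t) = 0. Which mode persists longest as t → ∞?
Eigenvalues: λₙ = 0.52n²π²/1.8² - 10.
First three modes:
  n=1: λ₁ = 0.52π²/1.8² - 10 ≈ -8.416
  n=2: λ₂ = 2.08π²/1.8² - 10 ≈ -3.664
  n=3: λ₃ = 4.68π²/1.8² - 10 ≈ 4.256
Since 0.52π²/1.8² ≈ 1.584 < 10, λ₁ < 0.
The n=1 mode grows fastest (−λₙ is largest for n=1) → dominates.
Asymptotic: φ ~ c₁ sin(πx/1.8) e^{8.416t} (exponential growth at rate −λ₁ ≈ 8.416).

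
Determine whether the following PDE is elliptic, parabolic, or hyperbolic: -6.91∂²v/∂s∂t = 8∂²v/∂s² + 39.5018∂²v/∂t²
Rewriting in standard form: -8∂²v/∂s² - 6.91∂²v/∂s∂t - 39.5018∂²v/∂t² = 0. Coefficients: A = -8, B = -6.91, C = -39.5018. B² - 4AC = -1216.3095, which is negative, so the equation is elliptic.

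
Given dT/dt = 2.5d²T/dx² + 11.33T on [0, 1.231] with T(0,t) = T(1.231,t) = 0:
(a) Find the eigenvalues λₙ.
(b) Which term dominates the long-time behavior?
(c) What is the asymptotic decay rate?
Eigenvalues: λₙ = 2.5n²π²/1.231² - 11.33.
First three modes:
  n=1: λ₁ = 2.5π²/1.231² - 11.33 ≈ 4.953
  n=2: λ₂ = 10π²/1.231² - 11.33 ≈ 53.8
  n=3: λ₃ = 22.5π²/1.231² - 11.33 ≈ 135.213
Since 2.5π²/1.231² ≈ 16.283 > 11.33, all λₙ > 0.
The n=1 mode decays slowest → dominates as t → ∞.
Asymptotic: T ~ c₁ sin(πx/1.231) e^{-λ₁t} with decay rate λ₁ ≈ 4.953.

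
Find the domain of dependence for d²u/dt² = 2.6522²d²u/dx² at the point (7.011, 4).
Domain of dependence: [-3.5978, 17.6198]. Signals travel at speed 2.6522, so data within |x - 7.011| ≤ 2.6522·4 = 10.6088 can reach the point.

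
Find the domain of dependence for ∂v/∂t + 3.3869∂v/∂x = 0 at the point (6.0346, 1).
A single point: x = 2.6477. The characteristic through (6.0346, 1) is x - 3.3869t = const, so x = 6.0346 - 3.3869·1 = 2.6477.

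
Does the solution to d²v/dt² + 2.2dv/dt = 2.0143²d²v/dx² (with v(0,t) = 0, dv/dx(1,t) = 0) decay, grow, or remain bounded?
v → 0. Damping (γ=2.2) dissipates energy; oscillations decay exponentially.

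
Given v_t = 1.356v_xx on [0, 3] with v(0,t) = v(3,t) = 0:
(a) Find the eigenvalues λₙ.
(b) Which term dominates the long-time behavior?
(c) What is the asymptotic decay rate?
Eigenvalues: λₙ = 1.356n²π²/3².
First three modes:
  n=1: λ₁ = 1.356π²/3² ≈ 1.487
  n=2: λ₂ = 5.424π²/3² ≈ 5.948 (4× faster decay)
  n=3: λ₃ = 12.204π²/3² ≈ 13.383 (9× faster decay)
As t → ∞, higher modes decay exponentially faster. The n=1 mode dominates: v ~ c₁ sin(πx/3) e^{-λ₁t}.
Decay rate: λ₁ = 1.356π²/3² ≈ 1.487.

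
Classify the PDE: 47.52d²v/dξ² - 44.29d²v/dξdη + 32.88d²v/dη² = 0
A = 47.52, B = -44.29, C = 32.88. Discriminant B² - 4AC = -4288.2263. Since -4288.2263 < 0, elliptic.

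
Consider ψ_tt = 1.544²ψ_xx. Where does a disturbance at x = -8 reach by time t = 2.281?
Domain of influence: [-11.521864, -4.478136]. Data at x = -8 spreads outward at speed 1.544.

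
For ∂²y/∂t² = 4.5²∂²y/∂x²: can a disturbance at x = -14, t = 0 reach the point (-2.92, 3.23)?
Yes. The domain of dependence is [-17.455, 11.615], and -14 ∈ [-17.455, 11.615].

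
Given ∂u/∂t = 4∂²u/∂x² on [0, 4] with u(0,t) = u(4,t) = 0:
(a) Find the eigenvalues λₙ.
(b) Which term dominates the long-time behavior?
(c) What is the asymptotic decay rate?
Eigenvalues: λₙ = 4n²π²/4².
First three modes:
  n=1: λ₁ = 4π²/4² ≈ 2.467
  n=2: λ₂ = 16π²/4² ≈ 9.87 (4× faster decay)
  n=3: λ₃ = 36π²/4² ≈ 22.207 (9× faster decay)
As t → ∞, higher modes decay exponentially faster. The n=1 mode dominates: u ~ c₁ sin(πx/4) e^{-λ₁t}.
Decay rate: λ₁ = 4π²/4² ≈ 2.467.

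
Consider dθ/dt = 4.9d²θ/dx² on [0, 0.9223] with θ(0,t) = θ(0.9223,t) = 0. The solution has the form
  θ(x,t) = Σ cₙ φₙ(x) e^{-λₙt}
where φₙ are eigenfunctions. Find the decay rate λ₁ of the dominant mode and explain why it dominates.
Eigenvalues: λₙ = 4.9n²π²/0.9223².
First three modes:
  n=1: λ₁ = 4.9π²/0.9223² ≈ 56.853
  n=2: λ₂ = 19.6π²/0.9223² ≈ 227.411 (4× faster decay)
  n=3: λ₃ = 44.1π²/0.9223² ≈ 511.675 (9× faster decay)
As t → ∞, higher modes decay exponentially faster. The n=1 mode dominates: θ ~ c₁ sin(πx/0.9223) e^{-λ₁t}.
Decay rate: λ₁ = 4.9π²/0.9223² ≈ 56.853.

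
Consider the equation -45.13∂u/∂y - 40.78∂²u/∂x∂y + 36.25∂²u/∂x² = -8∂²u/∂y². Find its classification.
Rewriting in standard form: 36.25∂²u/∂x² - 40.78∂²u/∂x∂y + 8∂²u/∂y² - 45.13∂u/∂y = 0. Hyperbolic. (A = 36.25, B = -40.78, C = 8 gives B² - 4AC = 503.0084.)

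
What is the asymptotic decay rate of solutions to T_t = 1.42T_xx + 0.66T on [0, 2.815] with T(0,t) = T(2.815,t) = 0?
Eigenvalues: λₙ = 1.42n²π²/2.815² - 0.66.
First three modes:
  n=1: λ₁ = 1.42π²/2.815² - 0.66 ≈ 1.109
  n=2: λ₂ = 5.68π²/2.815² - 0.66 ≈ 6.414
  n=3: λ₃ = 12.78π²/2.815² - 0.66 ≈ 15.257
Since 1.42π²/2.815² ≈ 1.769 > 0.66, all λₙ > 0.
The n=1 mode decays slowest → dominates as t → ∞.
Asymptotic: T ~ c₁ sin(πx/2.815) e^{-λ₁t} with decay rate λ₁ ≈ 1.109.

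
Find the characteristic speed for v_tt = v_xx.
Speed = 1. Information travels along characteristics x = x₀ ± 1t.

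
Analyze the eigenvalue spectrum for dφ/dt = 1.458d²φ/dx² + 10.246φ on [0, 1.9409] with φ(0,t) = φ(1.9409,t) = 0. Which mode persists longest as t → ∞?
Eigenvalues: λₙ = 1.458n²π²/1.9409² - 10.246.
First three modes:
  n=1: λ₁ = 1.458π²/1.9409² - 10.246 ≈ -6.426
  n=2: λ₂ = 5.832π²/1.9409² - 10.246 ≈ 5.034
  n=3: λ₃ = 13.122π²/1.9409² - 10.246 ≈ 24.133
Since 1.458π²/1.9409² ≈ 3.82 < 10.246, λ₁ < 0.
The n=1 mode grows fastest (−λₙ is largest for n=1) → dominates.
Asymptotic: φ ~ c₁ sin(πx/1.9409) e^{6.426t} (exponential growth at rate −λ₁ ≈ 6.426).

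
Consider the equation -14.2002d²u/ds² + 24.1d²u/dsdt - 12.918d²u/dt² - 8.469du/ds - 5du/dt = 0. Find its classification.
Elliptic. (A = -14.2002, B = 24.1, C = -12.918 gives B² - 4AC = -152.9427344.)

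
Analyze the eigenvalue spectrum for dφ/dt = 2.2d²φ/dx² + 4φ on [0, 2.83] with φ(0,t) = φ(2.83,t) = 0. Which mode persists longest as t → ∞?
Eigenvalues: λₙ = 2.2n²π²/2.83² - 4.
First three modes:
  n=1: λ₁ = 2.2π²/2.83² - 4 ≈ -1.289
  n=2: λ₂ = 8.8π²/2.83² - 4 ≈ 6.845
  n=3: λ₃ = 19.8π²/2.83² - 4 ≈ 20.4
Since 2.2π²/2.83² ≈ 2.711 < 4, λ₁ < 0.
The n=1 mode grows fastest (−λₙ is largest for n=1) → dominates.
Asymptotic: φ ~ c₁ sin(πx/2.83) e^{1.289t} (exponential growth at rate −λ₁ ≈ 1.289).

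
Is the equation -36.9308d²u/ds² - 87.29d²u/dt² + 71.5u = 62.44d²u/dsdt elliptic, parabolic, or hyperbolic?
Rewriting in standard form: -36.9308d²u/ds² - 62.44d²u/dsdt - 87.29d²u/dt² + 71.5u = 0. Computing B² - 4AC with A = -36.9308, B = -62.44, C = -87.29: discriminant = -8996.004528 (negative). Answer: elliptic.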